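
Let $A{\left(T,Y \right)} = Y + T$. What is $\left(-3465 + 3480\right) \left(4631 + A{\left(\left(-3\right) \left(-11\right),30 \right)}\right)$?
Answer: $70410$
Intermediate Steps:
$A{\left(T,Y \right)} = T + Y$
$\left(-3465 + 3480\right) \left(4631 + A{\left(\left(-3\right) \left(-11\right),30 \right)}\right) = \left(-3465 + 3480\right) \left(4631 + \left(\left(-3\right) \left(-11\right) + 30\right)\right) = 15 \left(4631 + \left(33 + 30\right)\right) = 15 \left(4631 + 63\right) = 15 \cdot 4694 = 70410$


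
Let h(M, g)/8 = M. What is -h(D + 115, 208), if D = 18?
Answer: -1064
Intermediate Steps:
h(M, g) = 8*M
-h(D + 115, 208) = -8*(18 + 115) = -8*133 = -1*1064 = -1064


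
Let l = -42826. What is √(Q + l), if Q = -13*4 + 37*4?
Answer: I*√42730 ≈ 206.71*I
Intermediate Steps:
Q = 96 (Q = -52 + 148 = 96)
√(Q + l) = √(96 - 42826) = √(-42730) = I*√42730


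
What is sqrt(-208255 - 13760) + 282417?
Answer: 282417 + 19*I*sqrt(615) ≈ 2.8242e+5 + 471.18*I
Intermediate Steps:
sqrt(-208255 - 13760) + 282417 = sqrt(-222015) + 282417 = 19*I*sqrt(615) + 282417 = 282417 + 19*I*sqrt(615)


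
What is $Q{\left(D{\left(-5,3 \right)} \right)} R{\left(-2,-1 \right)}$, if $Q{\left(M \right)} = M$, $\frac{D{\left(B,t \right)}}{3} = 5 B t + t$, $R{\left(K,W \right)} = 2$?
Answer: $-432$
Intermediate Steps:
$D{\left(B,t \right)} = 3 t + 15 B t$ ($D{\left(B,t \right)} = 3 \left(5 B t + t\right) = 3 \left(t + 5 B t\right) = 3 t + 15 B t$)
$Q{\left(D{\left(-5,3 \right)} \right)} R{\left(-2,-1 \right)} = 3 \cdot 3 \left(1 + 5 \left(-5\right)\right) 2 = 3 \cdot 3 \left(1 - 25\right) 2 = 3 \cdot 3 \left(-24\right) 2 = \left(-216\right) 2 = -432$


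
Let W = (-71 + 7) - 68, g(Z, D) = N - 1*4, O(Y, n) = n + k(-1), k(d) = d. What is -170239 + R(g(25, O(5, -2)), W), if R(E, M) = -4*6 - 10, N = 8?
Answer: -170273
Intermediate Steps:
O(Y, n) = -1 + n (O(Y, n) = n - 1 = -1 + n)
g(Z, D) = 4 (g(Z, D) = 8 - 1*4 = 8 - 4 = 4)
W = -132 (W = -64 - 68 = -132)
R(E, M) = -34 (R(E, M) = -24 - 10 = -34)
-170239 + R(g(25, O(5, -2)), W) = -170239 - 34 = -170273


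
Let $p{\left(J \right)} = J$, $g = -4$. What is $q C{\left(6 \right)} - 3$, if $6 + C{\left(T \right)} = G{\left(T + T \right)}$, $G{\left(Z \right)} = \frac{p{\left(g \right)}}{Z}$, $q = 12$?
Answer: $-79$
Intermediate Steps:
$G{\left(Z \right)} = - \frac{4}{Z}$
$C{\left(T \right)} = -6 - \frac{2}{T}$ ($C{\left(T \right)} = -6 - \frac{4}{T + T} = -6 - \frac{4}{2 T} = -6 - 4 \frac{1}{2 T} = -6 - \frac{2}{T}$)
$q C{\left(6 \right)} - 3 = 12 \left(-6 - \frac{2}{6}\right) - 3 = 12 \left(-6 - \frac{1}{3}\right) - 3 = 12 \left(- \frac{19}{3}\right) - 3 = -76 - 3 = -79$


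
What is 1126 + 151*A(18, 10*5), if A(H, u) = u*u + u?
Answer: 386176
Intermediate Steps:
A(H, u) = u + u² (A(H, u) = u² + u = u + u²)
1126 + 151*A(18, 10*5) = 1126 + 151*((10*5)*(1 + 10*5)) = 1126 + 151*(50*(1 + 50)) = 1126 + 151*(50*51) = 1126 + 151*2550 = 1126 + 385050 = 386176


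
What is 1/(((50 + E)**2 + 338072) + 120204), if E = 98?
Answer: 1/480180 ≈ 2.0826e-6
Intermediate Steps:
1/(((50 + E)**2 + 338072) + 120204) = 1/(((50 + 98)**2 + 338072) + 120204) = 1/((148**2 + 338072) + 120204) = 1/((21904 + 338072) + 120204) = 1/(359976 + 120204) = 1/480180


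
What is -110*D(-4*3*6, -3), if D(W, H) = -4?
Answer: 440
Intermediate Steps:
-110*D(-4*3*6, -3) = -110*(-4) = 440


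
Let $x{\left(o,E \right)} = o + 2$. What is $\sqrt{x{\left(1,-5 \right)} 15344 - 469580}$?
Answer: $2 i \sqrt{105887} \approx 650.81 i$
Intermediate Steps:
$x{\left(o,E \right)} = 2 + o$
$\sqrt{x{\left(1,-5 \right)} 15344 - 469580} = \sqrt{\left(2 + 1\right) 15344 - 469580} = \sqrt{3 \cdot 15344 - 469580} = \sqrt{46032 - 469580} = \sqrt{-423548} = 2 i \sqrt{105887}$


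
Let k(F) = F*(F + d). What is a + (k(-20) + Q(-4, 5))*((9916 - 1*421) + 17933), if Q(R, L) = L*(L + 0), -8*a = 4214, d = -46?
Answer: 147560533/4 ≈ 3.6890e+7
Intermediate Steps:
k(F) = F*(-46 + F) (k(F) = F*(F - 46) = F*(-46 + F))
a = -2107/4 (a = -1/8*4214 = -2107/4 ≈ -526.75)
Q(R, L) = L**2 (Q(R, L) = L*L = L**2)
a + (k(-20) + Q(-4, 5))*((9916 - 1*421) + 17933) = -2107/4 + (-20*(-46 - 20) + 5**2)*((9916 - 1*421) + 17933) = -2107/4 + (-20*(-66) + 25)*((9916 - 421) + 17933) = -2107/4 + (1320 + 25)*(9495 + 17933) = -2107/4 + 1345*27428 = -2107/4 + 36890660 = 147560533/4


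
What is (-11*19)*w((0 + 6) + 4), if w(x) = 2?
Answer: -418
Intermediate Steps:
(-11*19)*w((0 + 6) + 4) = -11*19*2 = -209*2 = -418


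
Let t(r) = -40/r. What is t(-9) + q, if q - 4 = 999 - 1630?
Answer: -5603/9 ≈ -622.56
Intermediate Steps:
q = -627 (q = 4 + (999 - 1630) = 4 - 631 = -627)
t(-9) + q = -40/(-9) - 627 = -40*(-⅑) - 627 = 40/9 - 627 = -5603/9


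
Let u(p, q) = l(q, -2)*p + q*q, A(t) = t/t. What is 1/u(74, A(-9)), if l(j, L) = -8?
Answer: -1/591 ≈ -0.0016920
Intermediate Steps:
A(t) = 1
u(p, q) = q**2 - 8*p (u(p, q) = -8*p + q*q = -8*p + q**2 = q**2 - 8*p)
1/u(74, A(-9)) = 1/(1**2 - 8*74) = 1/(1 - 592) = 1/(-591) = -1/591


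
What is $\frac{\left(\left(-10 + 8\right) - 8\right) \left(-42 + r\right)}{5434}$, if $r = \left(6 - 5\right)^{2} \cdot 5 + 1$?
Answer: $\frac{180}{2717} \approx 0.066249$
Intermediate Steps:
$r = 6$ ($r = 1^{2} \cdot 5 + 1 = 1 \cdot 5 + 1 = 5 + 1 = 6$)
$\frac{\left(\left(-10 + 8\right) - 8\right) \left(-42 + r\right)}{5434} = \frac{\left(\left(-10 + 8\right) - 8\right) \left(-42 + 6\right)}{5434} = \left(-2 - 8\right) \left(-36\right) \frac{1}{5434} = \left(-10\right) \left(-36\right) \frac{1}{5434} = 360 \cdot \frac{1}{5434} = \frac{180}{2717}$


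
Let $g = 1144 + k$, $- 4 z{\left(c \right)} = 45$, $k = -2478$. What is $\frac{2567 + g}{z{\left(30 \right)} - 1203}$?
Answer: $- \frac{1644}{1619} \approx -1.0154$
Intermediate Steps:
$z{\left(c \right)} = - \frac{45}{4}$ ($z{\left(c \right)} = \left(- \frac{1}{4}\right) 45 = - \frac{45}{4}$)
$g = -1334$ ($g = 1144 - 2478 = -1334$)
$\frac{2567 + g}{z{\left(30 \right)} - 1203} = \frac{2567 - 1334}{- \frac{45}{4} - 1203} = \frac{1233}{- \frac{4857}{4}} = 1233 \left(- \frac{4}{4857}\right) = - \frac{1644}{1619}$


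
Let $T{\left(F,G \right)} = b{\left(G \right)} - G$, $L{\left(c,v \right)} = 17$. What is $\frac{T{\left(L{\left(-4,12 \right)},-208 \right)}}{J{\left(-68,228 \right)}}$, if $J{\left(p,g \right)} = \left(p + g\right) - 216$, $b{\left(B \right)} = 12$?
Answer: $- \frac{55}{14} \approx -3.9286$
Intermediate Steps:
$J{\left(p,g \right)} = -216 + g + p$ ($J{\left(p,g \right)} = \left(g + p\right) - 216 = -216 + g + p$)
$T{\left(F,G \right)} = 12 - G$
$\frac{T{\left(L{\left(-4,12 \right)},-208 \right)}}{J{\left(-68,228 \right)}} = \frac{12 - -208}{-216 + 228 - 68} = \frac{12 + 208}{-56} = 220 \left(- \frac{1}{56}\right) = - \frac{55}{14}$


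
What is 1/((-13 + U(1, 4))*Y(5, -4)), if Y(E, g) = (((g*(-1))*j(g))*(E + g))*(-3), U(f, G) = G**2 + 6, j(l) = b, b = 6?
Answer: -1/648 ≈ -0.0015432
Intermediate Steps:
j(l) = 6
U(f, G) = 6 + G**2
Y(E, g) = 18*g*(E + g) (Y(E, g) = (((g*(-1))*6)*(E + g))*(-3) = ((-g*6)*(E + g))*(-3) = ((-6*g)*(E + g))*(-3) = -6*g*(E + g)*(-3) = 18*g*(E + g))
1/((-13 + U(1, 4))*Y(5, -4)) = 1/((-13 + (6 + 4**2))*(18*(-4)*(5 - 4))) = 1/((-13 + (6 + 16))*(18*(-4)*1)) = 1/((-13 + 22)*(-72)) = 1/(9*(-72)) = 1/(-648) = -1/648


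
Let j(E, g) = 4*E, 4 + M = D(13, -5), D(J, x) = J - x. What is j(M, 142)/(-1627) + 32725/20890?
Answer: 10414747/6797606 ≈ 1.5321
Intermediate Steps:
M = 14 (M = -4 + (13 - 1*(-5)) = -4 + (13 + 5) = -4 + 18 = 14)
j(M, 142)/(-1627) + 32725/20890 = (4*14)/(-1627) + 32725/20890 = 56*(-1/1627) + 32725*(1/20890) = -56/1627 + 6545/4178 = 10414747/6797606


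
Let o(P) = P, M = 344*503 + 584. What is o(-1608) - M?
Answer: -175224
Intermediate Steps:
M = 173616 (M = 173032 + 584 = 173616)
o(-1608) - M = -1608 - 1*173616 = -1608 - 173616 = -175224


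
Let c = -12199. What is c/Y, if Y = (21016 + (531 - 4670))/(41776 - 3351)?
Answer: -468746575/16877 ≈ -27774.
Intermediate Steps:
Y = 16877/38425 (Y = (21016 - 4139)/38425 = 16877*(1/38425) = 16877/38425 ≈ 0.43922)
c/Y = -12199/16877/38425 = -12199*38425/16877 = -468746575/16877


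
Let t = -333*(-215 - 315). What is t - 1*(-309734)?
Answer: 486224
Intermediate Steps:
t = 176490 (t = -333*(-530) = 176490)
t - 1*(-309734) = 176490 - 1*(-309734) = 176490 + 309734 = 486224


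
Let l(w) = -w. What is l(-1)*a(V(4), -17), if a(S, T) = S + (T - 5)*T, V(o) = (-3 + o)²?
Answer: 375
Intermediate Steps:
a(S, T) = S + T*(-5 + T) (a(S, T) = S + (-5 + T)*T = S + T*(-5 + T))
l(-1)*a(V(4), -17) = (-1*(-1))*((-3 + 4)² + (-17)² - 5*(-17)) = 1*(1² + 289 + 85) = 1*(1 + 289 + 85) = 1*375 = 375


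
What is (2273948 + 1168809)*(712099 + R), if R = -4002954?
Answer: -11329614087235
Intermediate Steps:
(2273948 + 1168809)*(712099 + R) = (2273948 + 1168809)*(712099 - 4002954) = 3442757*(-3290855) = -11329614087235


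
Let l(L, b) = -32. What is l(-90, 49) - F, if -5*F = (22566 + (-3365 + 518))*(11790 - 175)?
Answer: 45807205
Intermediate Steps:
F = -45807237 (F = -(22566 + (-3365 + 518))*(11790 - 175)/5 = -(22566 - 2847)*11615/5 = -19719*11615/5 = -1/5*229036185 = -45807237)
l(-90, 49) - F = -32 - 1*(-45807237) = -32 + 45807237 = 45807205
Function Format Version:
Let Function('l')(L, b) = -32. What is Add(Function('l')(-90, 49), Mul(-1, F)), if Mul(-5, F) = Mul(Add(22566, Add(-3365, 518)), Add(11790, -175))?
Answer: 45807205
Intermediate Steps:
F = -45807237 (F = Mul(Rational(-1, 5), Mul(Add(22566, Add(-3365, 518)), Add(11790, -175))) = Mul(Rational(-1, 5), Mul(Add(22566, -2847), 11615)) = Mul(Rational(-1, 5), Mul(19719, 11615)) = Mul(Rational(-1, 5), 229036185) = -45807237)
Add(Function('l')(-90, 49), Mul(-1, F)) = Add(-32, Mul(-1, -45807237)) = Add(-32, 45807237) = 45807205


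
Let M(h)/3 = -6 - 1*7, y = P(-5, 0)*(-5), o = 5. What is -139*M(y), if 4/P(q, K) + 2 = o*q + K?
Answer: 5421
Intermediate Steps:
P(q, K) = 4/(-2 + K + 5*q) (P(q, K) = 4/(-2 + (5*q + K)) = 4/(-2 + (K + 5*q)) = 4/(-2 + K + 5*q))
y = 20/27 (y = (4/(-2 + 0 + 5*(-5)))*(-5) = (4/(-2 + 0 - 25))*(-5) = (4/(-27))*(-5) = (4*(-1/27))*(-5) = -4/27*(-5) = 20/27 ≈ 0.74074)
M(h) = -39 (M(h) = 3*(-6 - 1*7) = 3*(-6 - 7) = 3*(-13) = -39)
-139*M(y) = -139*(-39) = 5421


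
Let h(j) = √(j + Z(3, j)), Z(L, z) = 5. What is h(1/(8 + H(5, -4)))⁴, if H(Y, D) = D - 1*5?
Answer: 16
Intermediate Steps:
H(Y, D) = -5 + D (H(Y, D) = D - 5 = -5 + D)
h(j) = √(5 + j) (h(j) = √(j + 5) = √(5 + j))
h(1/(8 + H(5, -4)))⁴ = (√(5 + 1/(8 + (-5 - 4))))⁴ = (√(5 + 1/(8 - 9)))⁴ = (√(5 + 1/(-1)))⁴ = (√(5 - 1))⁴ = (√4)⁴ = 2⁴ = 16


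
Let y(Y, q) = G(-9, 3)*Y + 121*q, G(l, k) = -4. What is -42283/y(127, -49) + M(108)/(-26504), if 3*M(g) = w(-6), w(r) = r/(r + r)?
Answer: 6724005355/1023637488 ≈ 6.5687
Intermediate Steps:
y(Y, q) = -4*Y + 121*q
w(r) = ½ (w(r) = r/((2*r)) = r*(1/(2*r)) = ½)
M(g) = ⅙ (M(g) = (⅓)*(½) = ⅙)
-42283/y(127, -49) + M(108)/(-26504) = -42283/(-4*127 + 121*(-49)) + (⅙)/(-26504) = -42283/(-508 - 5929) + (⅙)*(-1/26504) = -42283/(-6437) - 1/159024 = -42283*(-1/6437) - 1/159024 = 42283/6437 - 1/159024 = 6724005355/1023637488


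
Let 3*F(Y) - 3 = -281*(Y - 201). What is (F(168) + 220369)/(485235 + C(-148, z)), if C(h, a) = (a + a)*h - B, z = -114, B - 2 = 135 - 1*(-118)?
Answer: 24829/57636 ≈ 0.43079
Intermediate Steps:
B = 255 (B = 2 + (135 - 1*(-118)) = 2 + (135 + 118) = 2 + 253 = 255)
F(Y) = 18828 - 281*Y/3 (F(Y) = 1 + (-281*(Y - 201))/3 = 1 + (-281*(-201 + Y))/3 = 1 + (56481 - 281*Y)/3 = 1 + (18827 - 281*Y/3) = 18828 - 281*Y/3)
C(h, a) = -255 + 2*a*h (C(h, a) = (a + a)*h - 1*255 = (2*a)*h - 255 = 2*a*h - 255 = -255 + 2*a*h)
(F(168) + 220369)/(485235 + C(-148, z)) = ((18828 - 281/3*168) + 220369)/(485235 + (-255 + 2*(-114)*(-148))) = ((18828 - 15736) + 220369)/(485235 + (-255 + 33744)) = (3092 + 220369)/(485235 + 33489) = 223461/518724 = 223461*(1/518724) = 24829/57636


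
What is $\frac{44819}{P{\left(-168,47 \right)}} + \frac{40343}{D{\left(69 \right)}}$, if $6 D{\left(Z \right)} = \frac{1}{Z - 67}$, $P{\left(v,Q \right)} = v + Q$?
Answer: $\frac{58533217}{121} \approx 4.8375 \cdot 10^{5}$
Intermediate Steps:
$P{\left(v,Q \right)} = Q + v$
$D{\left(Z \right)} = \frac{1}{6 \left(-67 + Z\right)}$ ($D{\left(Z \right)} = \frac{1}{6 \left(Z - 67\right)} = \frac{1}{6 \left(-67 + Z\right)}$)
$\frac{44819}{P{\left(-168,47 \right)}} + \frac{40343}{D{\left(69 \right)}} = \frac{44819}{47 - 168} + \frac{40343}{\frac{1}{6} \frac{1}{-67 + 69}} = \frac{44819}{-121} + \frac{40343}{\frac{1}{6} \cdot \frac{1}{2}} = 44819 \left(- \frac{1}{121}\right) + \frac{40343}{\frac{1}{6} \cdot \frac{1}{2}} = - \frac{44819}{121} + 40343 \frac{1}{\frac{1}{12}} = - \frac{44819}{121} + 40343 \cdot 12 = - \frac{44819}{121} + 484116 = \frac{58533217}{121}$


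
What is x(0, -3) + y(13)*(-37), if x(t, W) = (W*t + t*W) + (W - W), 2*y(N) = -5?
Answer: 185/2 ≈ 92.500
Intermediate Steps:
y(N) = -5/2 (y(N) = (½)*(-5) = -5/2)
x(t, W) = 2*W*t (x(t, W) = (W*t + W*t) + 0 = 2*W*t + 0 = 2*W*t)
x(0, -3) + y(13)*(-37) = 2*(-3)*0 - 5/2*(-37) = 0 + 185/2 = 185/2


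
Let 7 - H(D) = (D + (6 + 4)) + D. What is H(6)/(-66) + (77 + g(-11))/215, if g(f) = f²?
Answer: 5431/4730 ≈ 1.1482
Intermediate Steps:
H(D) = -3 - 2*D (H(D) = 7 - ((D + (6 + 4)) + D) = 7 - ((D + 10) + D) = 7 - ((10 + D) + D) = 7 - (10 + 2*D) = 7 + (-10 - 2*D) = -3 - 2*D)
H(6)/(-66) + (77 + g(-11))/215 = (-3 - 2*6)/(-66) + (77 + (-11)²)/215 = (-3 - 12)*(-1/66) + (77 + 121)*(1/215) = -15*(-1/66) + 198*(1/215) = 5/22 + 198/215 = 5431/4730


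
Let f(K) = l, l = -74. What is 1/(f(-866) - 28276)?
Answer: -1/28350 ≈ -3.5273e-5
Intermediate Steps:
f(K) = -74
1/(f(-866) - 28276) = 1/(-74 - 28276) = 1/(-28350) = -1/28350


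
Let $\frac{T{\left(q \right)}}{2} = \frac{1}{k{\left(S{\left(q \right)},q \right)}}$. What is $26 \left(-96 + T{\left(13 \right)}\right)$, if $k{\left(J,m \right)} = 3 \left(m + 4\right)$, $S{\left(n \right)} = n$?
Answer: $- \frac{127244}{51} \approx -2495.0$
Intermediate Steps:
$k{\left(J,m \right)} = 12 + 3 m$ ($k{\left(J,m \right)} = 3 \left(4 + m\right) = 12 + 3 m$)
$T{\left(q \right)} = \frac{2}{12 + 3 q}$
$26 \left(-96 + T{\left(13 \right)}\right) = 26 \left(-96 + \frac{2}{3 \left(4 + 13\right)}\right) = 26 \left(-96 + \frac{2}{3 \cdot 17}\right) = 26 \left(-96 + \frac{2}{3} \cdot \frac{1}{17}\right) = 26 \left(-96 + \frac{2}{51}\right) = 26 \left(- \frac{4894}{51}\right) = - \frac{127244}{51}$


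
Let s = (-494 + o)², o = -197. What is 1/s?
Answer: 1/477481 ≈ 2.0943e-6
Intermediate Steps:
s = 477481 (s = (-494 - 197)² = (-691)² = 477481)
1/s = 1/477481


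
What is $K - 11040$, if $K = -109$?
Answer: $-11149$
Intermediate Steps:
$K - 11040 = -109 - 11040 = -11149$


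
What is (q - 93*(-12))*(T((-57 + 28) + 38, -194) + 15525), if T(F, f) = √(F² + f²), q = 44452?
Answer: 707443200 + 45568*√37717 ≈ 7.1629e+8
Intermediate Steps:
(q - 93*(-12))*(T((-57 + 28) + 38, -194) + 15525) = (44452 - 93*(-12))*(√(((-57 + 28) + 38)² + (-194)²) + 15525) = (44452 + 1116)*(√((-29 + 38)² + 37636) + 15525) = 45568*(√(9² + 37636) + 15525) = 45568*(√(81 + 37636) + 15525) = 45568*(√37717 + 15525) = 45568*(15525 + √37717) = 707443200 + 45568*√37717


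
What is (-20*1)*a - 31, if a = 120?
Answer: -2431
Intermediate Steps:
(-20*1)*a - 31 = -20*1*120 - 31 = -20*120 - 31 = -2400 - 31 = -2431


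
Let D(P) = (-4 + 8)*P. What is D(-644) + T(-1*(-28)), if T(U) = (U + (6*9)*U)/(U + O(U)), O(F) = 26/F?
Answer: -204344/81 ≈ -2522.8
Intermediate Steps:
D(P) = 4*P
T(U) = 55*U/(U + 26/U) (T(U) = (U + (6*9)*U)/(U + 26/U) = (U + 54*U)/(U + 26/U) = (55*U)/(U + 26/U) = 55*U/(U + 26/U))
D(-644) + T(-1*(-28)) = 4*(-644) + 55*(-1*(-28))²/(26 + (-1*(-28))²) = -2576 + 55*28²/(26 + 28²) = -2576 + 55*784/(26 + 784) = -2576 + 55*784/810 = -2576 + 55*784*(1/810) = -2576 + 4312/81 = -204344/81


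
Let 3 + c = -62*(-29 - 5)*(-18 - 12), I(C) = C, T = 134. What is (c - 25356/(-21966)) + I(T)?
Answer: -231037823/3661 ≈ -63108.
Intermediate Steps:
c = -63243 (c = -3 - 62*(-29 - 5)*(-18 - 12) = -3 - (-2108)*(-30) = -3 - 62*1020 = -3 - 63240 = -63243)
(c - 25356/(-21966)) + I(T) = (-63243 - 25356/(-21966)) + 134 = (-63243 - 25356*(-1/21966)) + 134 = (-63243 + 4226/3661) + 134 = -231528397/3661 + 134 = -231037823/3661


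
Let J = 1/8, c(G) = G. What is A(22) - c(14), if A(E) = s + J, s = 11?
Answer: -23/8 ≈ -2.8750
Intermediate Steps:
J = 1/8 ≈ 0.12500
A(E) = 89/8 (A(E) = 11 + 1/8 = 89/8)
A(22) - c(14) = 89/8 - 1*14 = 89/8 - 14 = -23/8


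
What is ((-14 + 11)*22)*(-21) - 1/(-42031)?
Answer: 58254967/42031 ≈ 1386.0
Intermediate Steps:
((-14 + 11)*22)*(-21) - 1/(-42031) = -3*22*(-21) - 1*(-1/42031) = -66*(-21) + 1/42031 = 1386 + 1/42031 = 58254967/42031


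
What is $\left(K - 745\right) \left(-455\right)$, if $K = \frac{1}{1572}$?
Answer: $\frac{532868245}{1572} \approx 3.3897 \cdot 10^{5}$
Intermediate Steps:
$K = \frac{1}{1572} \approx 0.00063613$
$\left(K - 745\right) \left(-455\right) = \left(\frac{1}{1572} - 745\right) \left(-455\right) = \left(- \frac{1171139}{1572}\right) \left(-455\right) = \frac{532868245}{1572}$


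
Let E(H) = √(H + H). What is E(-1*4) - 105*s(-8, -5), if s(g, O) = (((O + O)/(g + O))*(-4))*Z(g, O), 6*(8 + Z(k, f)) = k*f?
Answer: -5600/13 + 2*I*√2 ≈ -430.77 + 2.8284*I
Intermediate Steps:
Z(k, f) = -8 + f*k/6 (Z(k, f) = -8 + (k*f)/6 = -8 + (f*k)/6 = -8 + f*k/6)
E(H) = √2*√H (E(H) = √(2*H) = √2*√H)
s(g, O) = -8*O*(-8 + O*g/6)/(O + g) (s(g, O) = (((O + O)/(g + O))*(-4))*(-8 + O*g/6) = (((2*O)/(O + g))*(-4))*(-8 + O*g/6) = ((2*O/(O + g))*(-4))*(-8 + O*g/6) = (-8*O/(O + g))*(-8 + O*g/6) = -8*O*(-8 + O*g/6)/(O + g))
E(-1*4) - 105*s(-8, -5) = √2*√(-1*4) - 140*(-5)*(48 - 1*(-5)*(-8))/(-5 - 8) = √2*√(-4) - 140*(-5)*(48 - 40)/(-13) = √2*(2*I) - 140*(-5)*(-1)*8/13 = 2*I*√2 - 105*160/39 = 2*I*√2 - 5600/13 = -5600/13 + 2*I*√2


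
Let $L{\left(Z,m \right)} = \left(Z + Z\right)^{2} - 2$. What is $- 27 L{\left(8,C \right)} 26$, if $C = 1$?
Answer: $-178308$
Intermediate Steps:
$L{\left(Z,m \right)} = -2 + 4 Z^{2}$ ($L{\left(Z,m \right)} = \left(2 Z\right)^{2} - 2 = 4 Z^{2} - 2 = -2 + 4 Z^{2}$)
$- 27 L{\left(8,C \right)} 26 = - 27 \left(-2 + 4 \cdot 8^{2}\right) 26 = - 27 \left(-2 + 4 \cdot 64\right) 26 = - 27 \left(-2 + 256\right) 26 = \left(-27\right) 254 \cdot 26 = \left(-6858\right) 26 = -178308$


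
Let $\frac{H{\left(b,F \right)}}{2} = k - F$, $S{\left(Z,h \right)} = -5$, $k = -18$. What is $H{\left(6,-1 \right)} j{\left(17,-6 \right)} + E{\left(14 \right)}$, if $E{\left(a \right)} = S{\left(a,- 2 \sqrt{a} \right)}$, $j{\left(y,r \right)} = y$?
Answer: $-583$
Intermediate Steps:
$E{\left(a \right)} = -5$
$H{\left(b,F \right)} = -36 - 2 F$ ($H{\left(b,F \right)} = 2 \left(-18 - F\right) = -36 - 2 F$)
$H{\left(6,-1 \right)} j{\left(17,-6 \right)} + E{\left(14 \right)} = \left(-36 - -2\right) 17 - 5 = \left(-36 + 2\right) 17 - 5 = \left(-34\right) 17 - 5 = -578 - 5 = -583$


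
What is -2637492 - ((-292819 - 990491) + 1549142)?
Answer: -2903324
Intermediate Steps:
-2637492 - ((-292819 - 990491) + 1549142) = -2637492 - (-1283310 + 1549142) = -2637492 - 1*265832 = -2637492 - 265832 = -2903324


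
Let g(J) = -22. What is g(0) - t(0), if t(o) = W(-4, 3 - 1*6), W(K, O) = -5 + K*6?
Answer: 7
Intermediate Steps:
W(K, O) = -5 + 6*K
t(o) = -29 (t(o) = -5 + 6*(-4) = -5 - 24 = -29)
g(0) - t(0) = -22 - 1*(-29) = -22 + 29 = 7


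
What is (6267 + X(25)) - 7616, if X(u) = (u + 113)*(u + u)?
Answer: 5551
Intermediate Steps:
X(u) = 2*u*(113 + u) (X(u) = (113 + u)*(2*u) = 2*u*(113 + u))
(6267 + X(25)) - 7616 = (6267 + 2*25*(113 + 25)) - 7616 = (6267 + 2*25*138) - 7616 = (6267 + 6900) - 7616 = 13167 - 7616 = 5551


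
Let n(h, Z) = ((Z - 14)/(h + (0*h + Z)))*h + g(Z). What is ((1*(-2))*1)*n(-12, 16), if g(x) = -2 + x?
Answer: -16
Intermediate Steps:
n(h, Z) = -2 + Z + h*(-14 + Z)/(Z + h) (n(h, Z) = ((Z - 14)/(h + (0*h + Z)))*h + (-2 + Z) = ((-14 + Z)/(h + (0 + Z)))*h + (-2 + Z) = ((-14 + Z)/(h + Z))*h + (-2 + Z) = ((-14 + Z)/(Z + h))*h + (-2 + Z) = h*(-14 + Z)/(Z + h) + (-2 + Z) = -2 + Z + h*(-14 + Z)/(Z + h))
((1*(-2))*1)*n(-12, 16) = ((1*(-2))*1)*((16**2 - 16*(-12) - 2*16 + 2*16*(-12))/(16 - 12)) = (-2*1)*((256 + 192 - 32 - 384)/4) = -32/2 = -2*8 = -16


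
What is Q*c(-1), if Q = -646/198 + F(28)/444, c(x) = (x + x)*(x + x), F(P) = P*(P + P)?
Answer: 3940/3663 ≈ 1.0756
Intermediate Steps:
F(P) = 2*P² (F(P) = P*(2*P) = 2*P²)
c(x) = 4*x² (c(x) = (2*x)*(2*x) = 4*x²)
Q = 985/3663 (Q = -646/198 + (2*28²)/444 = -646*1/198 + (2*784)*(1/444) = -323/99 + 1568*(1/444) = -323/99 + 392/111 = 985/3663 ≈ 0.26891)
Q*c(-1) = 985*(4*(-1)²)/3663 = 985*(4*1)/3663 = (985/3663)*4 = 3940/3663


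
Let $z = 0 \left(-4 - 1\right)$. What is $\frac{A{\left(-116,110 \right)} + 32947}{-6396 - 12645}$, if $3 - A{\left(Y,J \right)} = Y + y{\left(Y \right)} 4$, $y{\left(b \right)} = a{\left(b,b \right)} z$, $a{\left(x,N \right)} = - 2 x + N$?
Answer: $- \frac{1002}{577} \approx -1.7366$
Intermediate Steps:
$z = 0$ ($z = 0 \left(-5\right) = 0$)
$a{\left(x,N \right)} = N - 2 x$
$y{\left(b \right)} = 0$ ($y{\left(b \right)} = \left(b - 2 b\right) 0 = - b 0 = 0$)
$A{\left(Y,J \right)} = 3 - Y$ ($A{\left(Y,J \right)} = 3 - \left(Y + 0 \cdot 4\right) = 3 - \left(Y + 0\right) = 3 - Y$)
$\frac{A{\left(-116,110 \right)} + 32947}{-6396 - 12645} = \frac{\left(3 - -116\right) + 32947}{-6396 - 12645} = \frac{\left(3 + 116\right) + 32947}{-19041} = \left(119 + 32947\right) \left(- \frac{1}{19041}\right) = 33066 \left(- \frac{1}{19041}\right) = - \frac{1002}{577}$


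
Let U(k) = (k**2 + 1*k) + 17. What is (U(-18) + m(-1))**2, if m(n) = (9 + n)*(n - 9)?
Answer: 59049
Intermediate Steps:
U(k) = 17 + k + k**2 (U(k) = (k**2 + k) + 17 = (k + k**2) + 17 = 17 + k + k**2)
m(n) = (-9 + n)*(9 + n) (m(n) = (9 + n)*(-9 + n) = (-9 + n)*(9 + n))
(U(-18) + m(-1))**2 = ((17 - 18 + (-18)**2) + (-81 + (-1)**2))**2 = ((17 - 18 + 324) + (-81 + 1))**2 = (323 - 80)**2 = 243**2 = 59049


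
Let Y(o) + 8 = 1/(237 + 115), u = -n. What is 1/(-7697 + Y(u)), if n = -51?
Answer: -352/2712159 ≈ -0.00012979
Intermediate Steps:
u = 51 (u = -1*(-51) = 51)
Y(o) = -2815/352 (Y(o) = -8 + 1/(237 + 115) = -8 + 1/352 = -2815/352)
1/(-7697 + Y(u)) = 1/(-7697 - 2815/352) = 1/(-2712159/352) = -352/2712159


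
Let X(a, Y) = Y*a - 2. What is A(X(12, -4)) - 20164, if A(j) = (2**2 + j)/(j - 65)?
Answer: -100818/5 ≈ -20164.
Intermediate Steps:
X(a, Y) = -2 + Y*a
A(j) = (4 + j)/(-65 + j)
A(X(12, -4)) - 20164 = (4 + (-2 - 4*12))/(-65 + (-2 - 4*12)) - 20164 = (4 + (-2 - 48))/(-65 + (-2 - 48)) - 20164 = (4 - 50)/(-65 - 50) - 20164 = -46/(-115) - 20164 = -1/115*(-46) - 20164 = 2/5 - 20164 = -100818/5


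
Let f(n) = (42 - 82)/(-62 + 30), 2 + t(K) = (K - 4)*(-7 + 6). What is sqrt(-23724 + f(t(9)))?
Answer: I*sqrt(94891)/2 ≈ 154.02*I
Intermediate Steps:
t(K) = 2 - K (t(K) = -2 + (K - 4)*(-7 + 6) = -2 + (-4 + K)*(-1) = -2 + (4 - K) = 2 - K)
f(n) = 5/4 (f(n) = -40/(-32) = -40*(-1/32) = 5/4)
sqrt(-23724 + f(t(9))) = sqrt(-23724 + 5/4) = sqrt(-94891/4) = I*sqrt(94891)/2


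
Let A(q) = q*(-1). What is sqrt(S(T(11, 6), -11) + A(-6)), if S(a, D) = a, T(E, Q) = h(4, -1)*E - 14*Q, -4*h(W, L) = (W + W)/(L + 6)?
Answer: 2*I*sqrt(515)/5 ≈ 9.0774*I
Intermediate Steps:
h(W, L) = -W/(2*(6 + L)) (h(W, L) = -(W + W)/(4*(L + 6)) = -2*W/(4*(6 + L)) = -W/(2*(6 + L)))
T(E, Q) = -14*Q - 2*E/5 (T(E, Q) = (-1*4/(12 + 2*(-1)))*E - 14*Q = (-1*4/(12 - 2))*E - 14*Q = (-1*4/10)*E - 14*Q = (-1*4*1/10)*E - 14*Q = -2*E/5 - 14*Q = -14*Q - 2*E/5)
A(q) = -q
sqrt(S(T(11, 6), -11) + A(-6)) = sqrt((-14*6 - 2/5*11) - 1*(-6)) = sqrt((-84 - 22/5) + 6) = sqrt(-442/5 + 6) = sqrt(-412/5) = 2*I*sqrt(515)/5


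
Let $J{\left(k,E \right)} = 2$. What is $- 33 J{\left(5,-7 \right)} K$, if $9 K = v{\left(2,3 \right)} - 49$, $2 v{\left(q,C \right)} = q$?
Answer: $352$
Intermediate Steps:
$v{\left(q,C \right)} = \frac{q}{2}$
$K = - \frac{16}{3}$ ($K = \frac{\frac{1}{2} \cdot 2 - 49}{9} = \frac{1 - 49}{9} = \frac{1}{9} \left(-48\right) = - \frac{16}{3} \approx -5.3333$)
$- 33 J{\left(5,-7 \right)} K = \left(-33\right) 2 \left(- \frac{16}{3}\right) = \left(-66\right) \left(- \frac{16}{3}\right) = 352$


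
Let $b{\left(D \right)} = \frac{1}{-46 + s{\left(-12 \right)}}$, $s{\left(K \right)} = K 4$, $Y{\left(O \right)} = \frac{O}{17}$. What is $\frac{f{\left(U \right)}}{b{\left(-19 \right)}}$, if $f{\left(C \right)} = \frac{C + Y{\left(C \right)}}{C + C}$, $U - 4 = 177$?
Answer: $- \frac{846}{17} \approx -49.765$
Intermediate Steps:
$U = 181$ ($U = 4 + 177 = 181$)
$Y{\left(O \right)} = \frac{O}{17}$ ($Y{\left(O \right)} = O \frac{1}{17} = \frac{O}{17}$)
$f{\left(C \right)} = \frac{9}{17}$ ($f{\left(C \right)} = \frac{C + \frac{C}{17}}{C + C} = \frac{\frac{18}{17} C}{2 C} = \frac{18 C}{17} \frac{1}{2 C} = \frac{9}{17}$)
$s{\left(K \right)} = 4 K$
$b{\left(D \right)} = - \frac{1}{94}$ ($b{\left(D \right)} = \frac{1}{-46 + 4 \left(-12\right)} = \frac{1}{-46 - 48} = \frac{1}{-94} = - \frac{1}{94}$)
$\frac{f{\left(U \right)}}{b{\left(-19 \right)}} = \frac{9}{17 \left(- \frac{1}{94}\right)} = \frac{9}{17} \left(-94\right) = - \frac{846}{17}$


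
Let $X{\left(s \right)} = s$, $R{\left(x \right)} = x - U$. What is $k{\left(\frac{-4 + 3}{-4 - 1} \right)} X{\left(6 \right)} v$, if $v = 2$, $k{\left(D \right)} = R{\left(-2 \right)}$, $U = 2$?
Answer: $-48$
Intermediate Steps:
$R{\left(x \right)} = -2 + x$ ($R{\left(x \right)} = x - 2 = -2 + x$)
$k{\left(D \right)} = -4$ ($k{\left(D \right)} = -2 - 2 = -4$)
$k{\left(\frac{-4 + 3}{-4 - 1} \right)} X{\left(6 \right)} v = \left(-4\right) 6 \cdot 2 = \left(-24\right) 2 = -48$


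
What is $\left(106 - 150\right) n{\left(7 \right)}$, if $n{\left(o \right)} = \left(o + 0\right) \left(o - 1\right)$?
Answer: $-1848$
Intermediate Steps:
$n{\left(o \right)} = o \left(-1 + o\right)$
$\left(106 - 150\right) n{\left(7 \right)} = \left(106 - 150\right) 7 \left(-1 + 7\right) = - 44 \cdot 7 \cdot 6 = \left(-44\right) 42 = -1848$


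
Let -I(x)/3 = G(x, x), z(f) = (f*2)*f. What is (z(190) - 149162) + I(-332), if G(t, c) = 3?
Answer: -76971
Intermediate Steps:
z(f) = 2*f² (z(f) = (2*f)*f = 2*f²)
I(x) = -9 (I(x) = -3*3 = -9)
(z(190) - 149162) + I(-332) = (2*190² - 149162) - 9 = (2*36100 - 149162) - 9 = (72200 - 149162) - 9 = -76962 - 9 = -76971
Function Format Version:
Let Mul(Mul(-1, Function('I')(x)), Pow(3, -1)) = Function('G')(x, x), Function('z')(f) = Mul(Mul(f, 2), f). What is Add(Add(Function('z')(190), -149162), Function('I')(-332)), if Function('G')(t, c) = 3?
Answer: -76971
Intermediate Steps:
Function('z')(f) = Mul(2, Pow(f, 2)) (Function('z')(f) = Mul(Mul(2, f), f) = Mul(2, Pow(f, 2)))
Function('I')(x) = -9 (Function('I')(x) = Mul(-3, 3) = -9)
Add(Add(Function('z')(190), -149162), Function('I')(-332)) = Add(Add(Mul(2, Pow(190, 2)), -149162), -9) = Add(Add(Mul(2, 36100), -149162), -9) = Add(Add(72200, -149162), -9) = Add(-76962, -9) = -76971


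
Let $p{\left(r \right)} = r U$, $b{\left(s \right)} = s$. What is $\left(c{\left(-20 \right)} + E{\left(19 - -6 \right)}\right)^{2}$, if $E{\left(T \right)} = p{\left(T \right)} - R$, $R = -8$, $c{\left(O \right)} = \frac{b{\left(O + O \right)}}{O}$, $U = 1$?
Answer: $1225$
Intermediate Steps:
$c{\left(O \right)} = 2$ ($c{\left(O \right)} = \frac{O + O}{O} = \frac{2 O}{O} = 2$)
$p{\left(r \right)} = r$ ($p{\left(r \right)} = r 1 = r$)
$E{\left(T \right)} = 8 + T$ ($E{\left(T \right)} = T - -8 = T + 8 = 8 + T$)
$\left(c{\left(-20 \right)} + E{\left(19 - -6 \right)}\right)^{2} = \left(2 + \left(8 + \left(19 - -6\right)\right)\right)^{2} = \left(2 + \left(8 + \left(19 + 6\right)\right)\right)^{2} = \left(2 + \left(8 + 25\right)\right)^{2} = \left(2 + 33\right)^{2} = 35^{2} = 1225$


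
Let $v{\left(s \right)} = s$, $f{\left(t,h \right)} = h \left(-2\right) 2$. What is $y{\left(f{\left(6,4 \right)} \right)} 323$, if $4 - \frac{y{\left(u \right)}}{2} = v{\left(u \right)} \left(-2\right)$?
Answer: $-18088$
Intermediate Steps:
$f{\left(t,h \right)} = - 4 h$ ($f{\left(t,h \right)} = - 2 h 2 = - 4 h$)
$y{\left(u \right)} = 8 + 4 u$ ($y{\left(u \right)} = 8 - 2 u \left(-2\right) = 8 - 2 \left(- 2 u\right) = 8 + 4 u$)
$y{\left(f{\left(6,4 \right)} \right)} 323 = \left(8 + 4 \left(\left(-4\right) 4\right)\right) 323 = \left(8 + 4 \left(-16\right)\right) 323 = \left(8 - 64\right) 323 = \left(-56\right) 323 = -18088$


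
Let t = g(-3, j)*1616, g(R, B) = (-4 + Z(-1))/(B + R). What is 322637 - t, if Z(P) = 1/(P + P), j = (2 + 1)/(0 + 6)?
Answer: 1598641/5 ≈ 3.1973e+5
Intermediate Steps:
j = ½ (j = 3/6 = 3*(⅙) = ½ ≈ 0.50000)
Z(P) = 1/(2*P)
g(R, B) = -9/(2*(B + R)) (g(R, B) = (-4 + (½)/(-1))/(B + R) = (-4 + (½)*(-1))/(B + R) = (-4 - ½)/(B + R) = -9/(2*(B + R)))
t = 14544/5 (t = -9/(2*(½) + 2*(-3))*1616 = -9/(1 - 6)*1616 = -9/(-5)*1616 = -9*(-⅕)*1616 = (9/5)*1616 = 14544/5 ≈ 2908.8)
322637 - t = 322637 - 1*14544/5 = 322637 - 14544/5 = 1598641/5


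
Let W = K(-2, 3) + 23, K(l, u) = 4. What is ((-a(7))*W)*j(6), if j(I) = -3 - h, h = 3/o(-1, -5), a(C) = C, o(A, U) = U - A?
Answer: 1701/4 ≈ 425.25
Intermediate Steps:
W = 27 (W = 4 + 23 = 27)
h = -3/4 (h = 3/(-5 - 1*(-1)) = 3/(-5 + 1) = 3/(-4) = 3*(-1/4) = -3/4 ≈ -0.75000)
j(I) = -9/4 (j(I) = -3 - 1*(-3/4) = -3 + 3/4 = -9/4)
((-a(7))*W)*j(6) = (-1*7*27)*(-9/4) = -7*27*(-9/4) = -189*(-9/4) = 1701/4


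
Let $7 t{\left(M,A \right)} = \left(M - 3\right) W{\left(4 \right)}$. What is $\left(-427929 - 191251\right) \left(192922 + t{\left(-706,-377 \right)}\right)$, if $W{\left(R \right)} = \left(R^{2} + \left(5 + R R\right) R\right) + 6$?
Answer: $- \frac{789640254000}{7} \approx -1.1281 \cdot 10^{11}$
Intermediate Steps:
$W{\left(R \right)} = 6 + R^{2} + R \left(5 + R^{2}\right)$ ($W{\left(R \right)} = \left(R^{2} + \left(5 + R^{2}\right) R\right) + 6 = \left(R^{2} + R \left(5 + R^{2}\right)\right) + 6 = 6 + R^{2} + R \left(5 + R^{2}\right)$)
$t{\left(M,A \right)} = - \frac{318}{7} + \frac{106 M}{7}$ ($t{\left(M,A \right)} = \frac{\left(M - 3\right) \left(6 + 4^{2} + 4^{3} + 5 \cdot 4\right)}{7} = \frac{\left(-3 + M\right) \left(6 + 16 + 64 + 20\right)}{7} = \frac{\left(-3 + M\right) 106}{7} = \frac{-318 + 106 M}{7} = - \frac{318}{7} + \frac{106 M}{7}$)
$\left(-427929 - 191251\right) \left(192922 + t{\left(-706,-377 \right)}\right) = \left(-427929 - 191251\right) \left(192922 + \left(- \frac{318}{7} + \frac{106}{7} \left(-706\right)\right)\right) = - 619180 \left(192922 - \frac{75154}{7}\right) = \left(-619180\right) \frac{1275300}{7} = - \frac{789640254000}{7}$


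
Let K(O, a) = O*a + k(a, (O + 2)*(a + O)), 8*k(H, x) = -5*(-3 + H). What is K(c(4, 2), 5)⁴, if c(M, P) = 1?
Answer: 50625/256 ≈ 197.75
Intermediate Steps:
k(H, x) = 15/8 - 5*H/8 (k(H, x) = (-5*(-3 + H))/8 = (15 - 5*H)/8 = 15/8 - 5*H/8)
K(O, a) = 15/8 - 5*a/8 + O*a (K(O, a) = O*a + (15/8 - 5*a/8) = 15/8 - 5*a/8 + O*a)
K(c(4, 2), 5)⁴ = (15/8 - 5/8*5 + 1*5)⁴ = (15/8 - 25/8 + 5)⁴ = (15/4)⁴ = 50625/256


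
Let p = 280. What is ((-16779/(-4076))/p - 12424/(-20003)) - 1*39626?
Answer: -129229769112969/3261289120 ≈ -39625.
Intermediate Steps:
((-16779/(-4076))/p - 12424/(-20003)) - 1*39626 = (-16779/(-4076)/280 - 12424/(-20003)) - 1*39626 = (-16779*(-1/4076)*(1/280) - 12424*(-1/20003)) - 39626 = ((16779/4076)*(1/280) + 12424/20003) - 39626 = (2397/163040 + 12424/20003) - 39626 = 2073556151/3261289120 - 39626 = -129229769112969/3261289120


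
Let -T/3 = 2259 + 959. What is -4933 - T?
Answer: 4721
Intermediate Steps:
T = -9654 (T = -3*(2259 + 959) = -3*3218 = -9654)
-4933 - T = -4933 - 1*(-9654) = -4933 + 9654 = 4721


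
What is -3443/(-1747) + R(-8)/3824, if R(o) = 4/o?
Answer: 26330317/13361056 ≈ 1.9707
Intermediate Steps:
-3443/(-1747) + R(-8)/3824 = -3443/(-1747) + (4/(-8))/3824 = -3443*(-1/1747) + (4*(-⅛))*(1/3824) = 3443/1747 - ½*1/3824 = 3443/1747 - 1/7648 = 26330317/13361056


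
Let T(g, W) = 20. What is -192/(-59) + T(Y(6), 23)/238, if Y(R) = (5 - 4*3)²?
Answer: 23438/7021 ≈ 3.3383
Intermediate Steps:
Y(R) = 49 (Y(R) = (5 - 12)² = (-7)² = 49)
-192/(-59) + T(Y(6), 23)/238 = -192/(-59) + 20/238 = -192*(-1/59) + 20*(1/238) = 192/59 + 10/119 = 23438/7021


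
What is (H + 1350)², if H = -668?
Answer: 465124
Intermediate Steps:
(H + 1350)² = (-668 + 1350)² = 682² = 465124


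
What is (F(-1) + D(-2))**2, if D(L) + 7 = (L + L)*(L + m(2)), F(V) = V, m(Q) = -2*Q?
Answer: 256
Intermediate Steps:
D(L) = -7 + 2*L*(-4 + L) (D(L) = -7 + (L + L)*(L - 2*2) = -7 + (2*L)*(L - 4) = -7 + (2*L)*(-4 + L) = -7 + 2*L*(-4 + L))
(F(-1) + D(-2))**2 = (-1 + (-7 - 8*(-2) + 2*(-2)**2))**2 = (-1 + (-7 + 16 + 2*4))**2 = (-1 + (-7 + 16 + 8))**2 = (-1 + 17)**2 = 16**2 = 256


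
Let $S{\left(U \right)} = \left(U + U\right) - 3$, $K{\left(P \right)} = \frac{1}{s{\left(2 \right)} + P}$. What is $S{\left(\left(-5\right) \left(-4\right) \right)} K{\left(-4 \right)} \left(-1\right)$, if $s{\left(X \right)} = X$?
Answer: $\frac{37}{2} \approx 18.5$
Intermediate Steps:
$K{\left(P \right)} = \frac{1}{2 + P}$
$S{\left(U \right)} = -3 + 2 U$ ($S{\left(U \right)} = 2 U - 3 = -3 + 2 U$)
$S{\left(\left(-5\right) \left(-4\right) \right)} K{\left(-4 \right)} \left(-1\right) = \frac{-3 + 2 \left(\left(-5\right) \left(-4\right)\right)}{2 - 4} \left(-1\right) = \frac{-3 + 2 \cdot 20}{-2} \left(-1\right) = \left(-3 + 40\right) \left(- \frac{1}{2}\right) \left(-1\right) = 37 \left(- \frac{1}{2}\right) \left(-1\right) = \left(- \frac{37}{2}\right) \left(-1\right) = \frac{37}{2}$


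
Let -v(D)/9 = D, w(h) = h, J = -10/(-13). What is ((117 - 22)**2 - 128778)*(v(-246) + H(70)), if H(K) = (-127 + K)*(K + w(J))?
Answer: 2833116474/13 ≈ 2.1793e+8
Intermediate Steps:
J = 10/13 (J = -10*(-1/13) = 10/13 ≈ 0.76923)
v(D) = -9*D
H(K) = (-127 + K)*(10/13 + K) (H(K) = (-127 + K)*(K + 10/13) = (-127 + K)*(10/13 + K))
((117 - 22)**2 - 128778)*(v(-246) + H(70)) = ((117 - 22)**2 - 128778)*(-9*(-246) + (-1270/13 + 70**2 - 1641/13*70)) = (95**2 - 128778)*(2214 + (-1270/13 + 4900 - 114870/13)) = (9025 - 128778)*(2214 - 52440/13) = -119753*(-23658/13) = 2833116474/13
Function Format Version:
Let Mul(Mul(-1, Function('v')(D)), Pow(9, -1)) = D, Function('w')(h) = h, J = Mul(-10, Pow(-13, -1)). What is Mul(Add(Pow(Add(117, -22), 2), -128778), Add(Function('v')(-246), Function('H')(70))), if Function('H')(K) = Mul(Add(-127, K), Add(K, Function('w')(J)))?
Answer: Rational(2833116474, 13) ≈ 2.1793e+8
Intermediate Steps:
J = Rational(10, 13) (J = Mul(-10, Rational(-1, 13)) = Rational(10, 13) ≈ 0.76923)
Function('v')(D) = Mul(-9, D)
Function('H')(K) = Mul(Add(-127, K), Add(Rational(10, 13), K)) (Function('H')(K) = Mul(Add(-127, K), Add(K, Rational(10, 13))) = Mul(Add(-127, K), Add(Rational(10, 13), K)))
Mul(Add(Pow(Add(117, -22), 2), -128778), Add(Function('v')(-246), Function('H')(70))) = Mul(Add(Pow(Add(117, -22), 2), -128778), Add(Mul(-9, -246), Add(Rational(-1270, 13), Pow(70, 2), Mul(Rational(-1641, 13), 70)))) = Mul(Add(Pow(95, 2), -128778), Add(2214, Add(Rational(-1270, 13), 4900, Rational(-114870, 13)))) = Mul(Add(9025, -128778), Add(2214, Rational(-52440, 13))) = Mul(-119753, Rational(-23658, 13)) = Rational(2833116474, 13)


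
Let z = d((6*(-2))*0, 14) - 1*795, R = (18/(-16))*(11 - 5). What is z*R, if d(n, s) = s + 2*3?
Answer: 20925/4 ≈ 5231.3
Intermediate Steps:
d(n, s) = 6 + s (d(n, s) = s + 6 = 6 + s)
R = -27/4 (R = (18*(-1/16))*6 = -9/8*6 = -27/4 ≈ -6.7500)
z = -775 (z = (6 + 14) - 1*795 = 20 - 795 = -775)
z*R = -775*(-27/4) = 20925/4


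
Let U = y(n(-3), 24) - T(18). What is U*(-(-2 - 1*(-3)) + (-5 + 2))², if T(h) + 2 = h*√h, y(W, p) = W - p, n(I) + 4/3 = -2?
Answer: -1216/3 - 864*√2 ≈ -1627.2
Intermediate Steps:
n(I) = -10/3 (n(I) = -4/3 - 2 = -10/3)
T(h) = -2 + h^(3/2) (T(h) = -2 + h*√h = -2 + h^(3/2))
U = -76/3 - 54*√2 (U = (-10/3 - 1*24) - (-2 + 18^(3/2)) = (-10/3 - 24) - (-2 + 54*√2) = -82/3 + (2 - 54*√2) = -76/3 - 54*√2 ≈ -101.70)
U*(-(-2 - 1*(-3)) + (-5 + 2))² = (-76/3 - 54*√2)*(-(-2 - 1*(-3)) + (-5 + 2))² = (-76/3 - 54*√2)*(-(-2 + 3) - 3)² = (-76/3 - 54*√2)*(-1*1 - 3)² = (-76/3 - 54*√2)*(-1 - 3)² = (-76/3 - 54*√2)*(-4)² = (-76/3 - 54*√2)*16 = -1216/3 - 864*√2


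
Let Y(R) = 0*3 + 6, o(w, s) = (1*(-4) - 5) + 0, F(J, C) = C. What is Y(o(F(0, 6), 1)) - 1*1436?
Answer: -1430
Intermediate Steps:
o(w, s) = -9 (o(w, s) = (-4 - 5) + 0 = -9 + 0 = -9)
Y(R) = 6 (Y(R) = 0 + 6 = 6)
Y(o(F(0, 6), 1)) - 1*1436 = 6 - 1*1436 = 6 - 1436 = -1430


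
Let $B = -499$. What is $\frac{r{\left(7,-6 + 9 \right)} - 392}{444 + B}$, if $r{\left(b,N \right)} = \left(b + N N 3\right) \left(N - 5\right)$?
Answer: $\frac{92}{11} \approx 8.3636$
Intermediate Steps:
$r{\left(b,N \right)} = \left(-5 + N\right) \left(b + 3 N^{2}\right)$ ($r{\left(b,N \right)} = \left(b + N^{2} \cdot 3\right) \left(-5 + N\right) = \left(b + 3 N^{2}\right) \left(-5 + N\right) = \left(-5 + N\right) \left(b + 3 N^{2}\right)$)
$\frac{r{\left(7,-6 + 9 \right)} - 392}{444 + B} = \frac{\left(- 15 \left(-6 + 9\right)^{2} - 35 + 3 \left(-6 + 9\right)^{3} + \left(-6 + 9\right) 7\right) - 392}{444 - 499} = \frac{\left(- 15 \cdot 3^{2} - 35 + 3 \cdot 3^{3} + 3 \cdot 7\right) - 392}{-55} = \left(\left(\left(-15\right) 9 - 35 + 3 \cdot 27 + 21\right) - 392\right) \left(- \frac{1}{55}\right) = \left(\left(-135 - 35 + 81 + 21\right) - 392\right) \left(- \frac{1}{55}\right) = \left(-68 - 392\right) \left(- \frac{1}{55}\right) = \left(-460\right) \left(- \frac{1}{55}\right) = \frac{92}{11}$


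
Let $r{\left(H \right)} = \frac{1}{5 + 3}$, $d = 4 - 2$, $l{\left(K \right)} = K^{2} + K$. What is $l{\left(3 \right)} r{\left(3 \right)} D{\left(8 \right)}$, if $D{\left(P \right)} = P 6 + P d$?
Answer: $96$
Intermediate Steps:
$l{\left(K \right)} = K + K^{2}$
$d = 2$ ($d = 4 - 2 = 2$)
$r{\left(H \right)} = \frac{1}{8}$
$D{\left(P \right)} = 8 P$ ($D{\left(P \right)} = P 6 + P 2 = 6 P + 2 P = 8 P$)
$l{\left(3 \right)} r{\left(3 \right)} D{\left(8 \right)} = 3 \left(1 + 3\right) \frac{1}{8} \cdot 8 \cdot 8 = 3 \cdot 4 \cdot \frac{1}{8} \cdot 64 = 12 \cdot \frac{1}{8} \cdot 64 = \frac{3}{2} \cdot 64 = 96$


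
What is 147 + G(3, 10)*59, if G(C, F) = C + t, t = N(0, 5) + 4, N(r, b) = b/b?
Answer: 619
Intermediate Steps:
N(r, b) = 1
t = 5 (t = 1 + 4 = 5)
G(C, F) = 5 + C (G(C, F) = C + 5 = 5 + C)
147 + G(3, 10)*59 = 147 + (5 + 3)*59 = 147 + 8*59 = 147 + 472 = 619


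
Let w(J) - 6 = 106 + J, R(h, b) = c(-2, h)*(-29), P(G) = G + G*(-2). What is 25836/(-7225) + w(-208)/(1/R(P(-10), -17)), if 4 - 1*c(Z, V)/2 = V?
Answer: -241398636/7225 ≈ -33412.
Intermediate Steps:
P(G) = -G (P(G) = G - 2*G = -G)
c(Z, V) = 8 - 2*V
R(h, b) = -232 + 58*h (R(h, b) = (8 - 2*h)*(-29) = -232 + 58*h)
w(J) = 112 + J (w(J) = 6 + (106 + J) = 112 + J)
25836/(-7225) + w(-208)/(1/R(P(-10), -17)) = 25836/(-7225) + (112 - 208)/(1/(-232 + 58*(-1*(-10)))) = 25836*(-1/7225) - 96/(1/(-232 + 58*10)) = -25836/7225 - 96/(1/(-232 + 580)) = -25836/7225 - 96/(1/348) = -25836/7225 - 96/1/348 = -25836/7225 - 96*348 = -25836/7225 - 33408 = -241398636/7225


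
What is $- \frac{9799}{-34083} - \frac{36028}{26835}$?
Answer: $- \frac{321662053}{304872435} \approx -1.0551$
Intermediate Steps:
$- \frac{9799}{-34083} - \frac{36028}{26835} = \left(-9799\right) \left(- \frac{1}{34083}\right) - \frac{36028}{26835} = \frac{9799}{34083} - \frac{36028}{26835} = - \frac{321662053}{304872435}$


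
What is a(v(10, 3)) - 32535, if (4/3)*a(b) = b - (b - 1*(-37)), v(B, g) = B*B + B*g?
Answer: -130251/4 ≈ -32563.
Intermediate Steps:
v(B, g) = B² + B*g
a(b) = -111/4 (a(b) = 3*(b - (b - 1*(-37)))/4 = 3*(b - (b + 37))/4 = 3*(b - (37 + b))/4 = 3*(b + (-37 - b))/4 = (¾)*(-37) = -111/4)
a(v(10, 3)) - 32535 = -111/4 - 32535 = -130251/4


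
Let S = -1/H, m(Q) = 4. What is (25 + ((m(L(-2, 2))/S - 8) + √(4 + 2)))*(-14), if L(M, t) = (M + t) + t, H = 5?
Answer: 42 - 14*√6 ≈ 7.7071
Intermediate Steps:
L(M, t) = M + 2*t
S = -⅕ (S = -1/5 = -1*⅕ = -⅕ ≈ -0.20000)
(25 + ((m(L(-2, 2))/S - 8) + √(4 + 2)))*(-14) = (25 + ((4/(-⅕) - 8) + √(4 + 2)))*(-14) = (25 + ((4*(-5) - 8) + √6))*(-14) = (25 + ((-20 - 8) + √6))*(-14) = (25 + (-28 + √6))*(-14) = (-3 + √6)*(-14) = 42 - 14*√6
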